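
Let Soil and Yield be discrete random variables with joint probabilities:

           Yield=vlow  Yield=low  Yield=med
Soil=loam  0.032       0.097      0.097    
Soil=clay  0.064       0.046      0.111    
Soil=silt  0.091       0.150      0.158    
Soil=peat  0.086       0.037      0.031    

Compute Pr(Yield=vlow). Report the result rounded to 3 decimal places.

0.273

P(Yield=vlow) = 0.032 + 0.064 + 0.091 + 0.086 = 0.273.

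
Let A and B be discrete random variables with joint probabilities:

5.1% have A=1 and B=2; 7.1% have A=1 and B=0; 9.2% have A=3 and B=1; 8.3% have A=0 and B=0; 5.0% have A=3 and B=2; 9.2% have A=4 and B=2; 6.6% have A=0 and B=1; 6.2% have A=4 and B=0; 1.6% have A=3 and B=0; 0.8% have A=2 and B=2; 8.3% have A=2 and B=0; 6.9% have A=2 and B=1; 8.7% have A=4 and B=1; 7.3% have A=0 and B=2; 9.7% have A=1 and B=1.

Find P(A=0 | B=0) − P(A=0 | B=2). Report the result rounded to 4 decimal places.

P(B=0) = 0.083 + 0.071 + 0.083 + 0.016 + 0.062 = 0.315; P(A=0 | B=0) = 0.083/0.315 = 0.26349.
P(B=2) = 0.073 + 0.051 + 0.008 + 0.050 + 0.092 = 0.274; P(A=0 | B=2) = 0.073/0.274 = 0.26642.
Difference = -0.0029.

-0.0029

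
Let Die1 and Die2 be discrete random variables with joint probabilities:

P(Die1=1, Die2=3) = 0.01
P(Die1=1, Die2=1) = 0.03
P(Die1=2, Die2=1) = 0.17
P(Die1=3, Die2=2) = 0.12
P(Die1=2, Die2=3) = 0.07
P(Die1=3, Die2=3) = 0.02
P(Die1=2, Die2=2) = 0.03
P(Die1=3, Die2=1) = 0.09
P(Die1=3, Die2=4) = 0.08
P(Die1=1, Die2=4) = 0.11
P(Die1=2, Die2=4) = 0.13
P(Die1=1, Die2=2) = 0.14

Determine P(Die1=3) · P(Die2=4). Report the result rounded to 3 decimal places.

P(Die1=3) = 0.09 + 0.12 + 0.02 + 0.08 = 0.31.
P(Die2=4) = 0.11 + 0.13 + 0.08 = 0.32.
Product: 0.31 × 0.32 = 0.099.

0.099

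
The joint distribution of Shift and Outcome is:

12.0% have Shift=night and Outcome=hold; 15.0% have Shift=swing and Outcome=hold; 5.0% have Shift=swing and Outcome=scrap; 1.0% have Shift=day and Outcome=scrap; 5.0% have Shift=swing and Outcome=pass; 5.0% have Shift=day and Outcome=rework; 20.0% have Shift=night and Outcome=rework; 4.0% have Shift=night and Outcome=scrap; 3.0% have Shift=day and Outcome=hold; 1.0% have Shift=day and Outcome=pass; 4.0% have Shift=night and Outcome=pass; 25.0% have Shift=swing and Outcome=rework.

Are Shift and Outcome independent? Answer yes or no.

yes

Every cell satisfies P(Shift,Outcome) = P(Shift)·P(Outcome). For instance P(Shift=day) = 0.100, P(Outcome=hold) = 0.300, and 0.100×0.300 = 0.030 matches the joint entry. So Shift and Outcome are independent.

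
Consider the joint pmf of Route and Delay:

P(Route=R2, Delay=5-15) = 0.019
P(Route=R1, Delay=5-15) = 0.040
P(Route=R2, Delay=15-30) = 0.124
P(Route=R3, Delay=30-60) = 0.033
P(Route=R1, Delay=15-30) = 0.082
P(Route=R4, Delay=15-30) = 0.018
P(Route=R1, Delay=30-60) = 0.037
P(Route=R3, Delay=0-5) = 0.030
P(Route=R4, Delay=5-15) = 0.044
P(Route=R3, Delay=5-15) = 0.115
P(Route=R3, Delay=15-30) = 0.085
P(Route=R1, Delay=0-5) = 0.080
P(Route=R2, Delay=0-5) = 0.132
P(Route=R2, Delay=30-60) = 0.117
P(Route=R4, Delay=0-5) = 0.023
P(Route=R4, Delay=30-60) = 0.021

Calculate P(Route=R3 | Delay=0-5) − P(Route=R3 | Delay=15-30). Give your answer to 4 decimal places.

P(Delay=0-5) = 0.080 + 0.132 + 0.030 + 0.023 = 0.265; P(Route=R3 | Delay=0-5) = 0.030/0.265 = 0.11321.
P(Delay=15-30) = 0.082 + 0.124 + 0.085 + 0.018 = 0.309; P(Route=R3 | Delay=15-30) = 0.085/0.309 = 0.27508.
Difference = -0.1619.

-0.1619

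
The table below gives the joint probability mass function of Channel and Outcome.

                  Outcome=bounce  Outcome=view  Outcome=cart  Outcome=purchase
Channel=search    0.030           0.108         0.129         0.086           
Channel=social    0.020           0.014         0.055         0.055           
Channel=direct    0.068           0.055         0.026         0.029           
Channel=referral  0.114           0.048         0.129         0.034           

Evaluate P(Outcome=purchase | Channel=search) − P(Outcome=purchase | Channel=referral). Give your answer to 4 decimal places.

P(Channel=search) = 0.030 + 0.108 + 0.129 + 0.086 = 0.353; P(Outcome=purchase | Channel=search) = 0.086/0.353 = 0.24363.
P(Channel=referral) = 0.114 + 0.048 + 0.129 + 0.034 = 0.325; P(Outcome=purchase | Channel=referral) = 0.034/0.325 = 0.10462.
Difference = 0.1390.

0.1390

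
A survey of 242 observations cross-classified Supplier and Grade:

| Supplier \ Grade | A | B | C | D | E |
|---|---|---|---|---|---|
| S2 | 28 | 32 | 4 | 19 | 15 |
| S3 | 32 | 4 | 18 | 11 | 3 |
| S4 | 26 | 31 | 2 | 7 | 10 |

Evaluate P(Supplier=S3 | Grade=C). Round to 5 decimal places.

Total with Grade=C: 4 + 18 + 2 = 24.
P(Supplier=S3 | Grade=C) = 18/24 = 0.75000.

0.75000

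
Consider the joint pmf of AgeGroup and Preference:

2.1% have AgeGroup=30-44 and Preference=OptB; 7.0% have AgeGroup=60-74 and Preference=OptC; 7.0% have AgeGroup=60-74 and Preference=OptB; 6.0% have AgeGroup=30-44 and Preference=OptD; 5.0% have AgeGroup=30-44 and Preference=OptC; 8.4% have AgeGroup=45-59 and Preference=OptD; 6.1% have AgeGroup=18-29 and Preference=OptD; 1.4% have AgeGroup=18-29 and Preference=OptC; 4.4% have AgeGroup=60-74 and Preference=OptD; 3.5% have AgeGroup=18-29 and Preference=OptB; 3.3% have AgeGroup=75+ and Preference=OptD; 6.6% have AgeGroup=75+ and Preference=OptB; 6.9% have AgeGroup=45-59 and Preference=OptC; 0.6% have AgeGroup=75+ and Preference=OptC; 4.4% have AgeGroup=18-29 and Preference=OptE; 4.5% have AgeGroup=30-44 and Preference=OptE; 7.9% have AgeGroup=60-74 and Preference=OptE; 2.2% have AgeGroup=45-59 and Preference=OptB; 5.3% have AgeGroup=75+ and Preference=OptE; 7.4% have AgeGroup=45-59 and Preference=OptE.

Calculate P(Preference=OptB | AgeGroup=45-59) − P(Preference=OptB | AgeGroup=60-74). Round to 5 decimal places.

P(AgeGroup=45-59) = 0.022 + 0.069 + 0.084 + 0.074 = 0.249; P(Preference=OptB | AgeGroup=45-59) = 0.022/0.249 = 0.088353.
P(AgeGroup=60-74) = 0.070 + 0.070 + 0.044 + 0.079 = 0.263; P(Preference=OptB | AgeGroup=60-74) = 0.070/0.263 = 0.266160.
Difference = -0.17781.

-0.17781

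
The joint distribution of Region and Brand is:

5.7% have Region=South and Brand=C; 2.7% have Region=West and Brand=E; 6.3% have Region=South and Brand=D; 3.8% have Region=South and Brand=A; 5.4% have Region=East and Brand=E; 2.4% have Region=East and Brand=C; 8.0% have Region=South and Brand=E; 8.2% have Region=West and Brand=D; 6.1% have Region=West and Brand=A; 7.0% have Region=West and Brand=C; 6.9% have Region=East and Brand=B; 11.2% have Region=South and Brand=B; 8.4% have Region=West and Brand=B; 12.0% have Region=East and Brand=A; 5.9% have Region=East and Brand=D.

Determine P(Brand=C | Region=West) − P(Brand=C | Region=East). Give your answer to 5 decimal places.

0.14243

P(Region=West) = 0.061 + 0.084 + 0.070 + 0.082 + 0.027 = 0.324; P(Brand=C | Region=West) = 0.070/0.324 = 0.216049.
P(Region=East) = 0.120 + 0.069 + 0.024 + 0.059 + 0.054 = 0.326; P(Brand=C | Region=East) = 0.024/0.326 = 0.073620.
Difference = 0.14243.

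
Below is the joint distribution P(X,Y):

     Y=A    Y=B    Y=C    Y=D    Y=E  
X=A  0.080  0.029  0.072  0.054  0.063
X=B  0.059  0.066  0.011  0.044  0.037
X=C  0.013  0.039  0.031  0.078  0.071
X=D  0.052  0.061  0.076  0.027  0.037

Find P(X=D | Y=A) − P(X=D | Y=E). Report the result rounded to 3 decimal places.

0.077

P(Y=A) = 0.080 + 0.059 + 0.013 + 0.052 = 0.204; P(X=D | Y=A) = 0.052/0.204 = 0.2549.
P(Y=E) = 0.063 + 0.037 + 0.071 + 0.037 = 0.208; P(X=D | Y=E) = 0.037/0.208 = 0.1779.
Difference = 0.077.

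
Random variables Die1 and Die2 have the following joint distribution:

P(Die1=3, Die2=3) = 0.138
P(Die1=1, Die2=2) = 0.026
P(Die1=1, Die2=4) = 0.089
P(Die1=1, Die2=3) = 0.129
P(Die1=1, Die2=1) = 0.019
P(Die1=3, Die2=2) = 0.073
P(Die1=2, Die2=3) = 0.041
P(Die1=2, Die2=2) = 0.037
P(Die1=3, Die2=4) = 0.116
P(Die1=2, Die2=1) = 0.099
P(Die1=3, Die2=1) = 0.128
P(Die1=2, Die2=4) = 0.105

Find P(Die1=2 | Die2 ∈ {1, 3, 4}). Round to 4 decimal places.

0.2836

P(Die2=1) = 0.019 + 0.099 + 0.128 = 0.246.
P(Die2=3) = 0.129 + 0.041 + 0.138 = 0.308.
P(Die2=4) = 0.089 + 0.105 + 0.116 = 0.310.
P(Die2 ∈ {1, 3, 4}) = 0.246 + 0.308 + 0.310 = 0.864; P(Die1=2, Die2 ∈ {1, 3, 4}) = 0.099 + 0.041 + 0.105 = 0.245.
P(Die1=2 | Die2 ∈ {1, 3, 4}) = 0.245/0.864 = 0.2836.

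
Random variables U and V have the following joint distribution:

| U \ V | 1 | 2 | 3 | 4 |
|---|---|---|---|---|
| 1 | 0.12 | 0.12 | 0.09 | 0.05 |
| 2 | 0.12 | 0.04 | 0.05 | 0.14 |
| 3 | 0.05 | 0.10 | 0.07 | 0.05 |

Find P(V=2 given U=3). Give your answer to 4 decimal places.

0.3704

P(U=3) = 0.05 + 0.10 + 0.07 + 0.05 = 0.27.
P(V=2 | U=3) = 0.10/0.27 = 0.3704.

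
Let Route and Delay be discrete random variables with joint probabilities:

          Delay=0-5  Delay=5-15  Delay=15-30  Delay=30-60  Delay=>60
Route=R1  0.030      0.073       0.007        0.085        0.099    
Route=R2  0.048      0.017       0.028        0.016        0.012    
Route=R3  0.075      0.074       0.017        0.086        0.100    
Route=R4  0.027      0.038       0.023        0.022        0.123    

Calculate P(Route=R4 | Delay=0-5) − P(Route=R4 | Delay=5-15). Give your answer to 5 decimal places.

-0.03812

P(Delay=0-5) = 0.030 + 0.048 + 0.075 + 0.027 = 0.180; P(Route=R4 | Delay=0-5) = 0.027/0.180 = 0.150000.
P(Delay=5-15) = 0.073 + 0.017 + 0.074 + 0.038 = 0.202; P(Route=R4 | Delay=5-15) = 0.038/0.202 = 0.188119.
Difference = -0.03812.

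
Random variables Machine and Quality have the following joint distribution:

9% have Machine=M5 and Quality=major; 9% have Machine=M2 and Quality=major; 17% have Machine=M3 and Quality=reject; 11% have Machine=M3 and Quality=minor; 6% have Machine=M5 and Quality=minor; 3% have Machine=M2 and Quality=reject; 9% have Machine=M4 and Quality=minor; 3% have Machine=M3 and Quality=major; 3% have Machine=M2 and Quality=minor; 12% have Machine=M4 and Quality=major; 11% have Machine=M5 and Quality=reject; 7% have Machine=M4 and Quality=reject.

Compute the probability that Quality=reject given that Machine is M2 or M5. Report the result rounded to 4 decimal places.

P(Machine=M2) = 0.03 + 0.09 + 0.03 = 0.15.
P(Machine=M5) = 0.06 + 0.09 + 0.11 = 0.26.
P(Machine ∈ {M2, M5}) = 0.15 + 0.26 = 0.41; P(Quality=reject, Machine ∈ {M2, M5}) = 0.03 + 0.11 = 0.14.
P(Quality=reject | Machine ∈ {M2, M5}) = 0.14/0.41 = 0.3415.

0.3415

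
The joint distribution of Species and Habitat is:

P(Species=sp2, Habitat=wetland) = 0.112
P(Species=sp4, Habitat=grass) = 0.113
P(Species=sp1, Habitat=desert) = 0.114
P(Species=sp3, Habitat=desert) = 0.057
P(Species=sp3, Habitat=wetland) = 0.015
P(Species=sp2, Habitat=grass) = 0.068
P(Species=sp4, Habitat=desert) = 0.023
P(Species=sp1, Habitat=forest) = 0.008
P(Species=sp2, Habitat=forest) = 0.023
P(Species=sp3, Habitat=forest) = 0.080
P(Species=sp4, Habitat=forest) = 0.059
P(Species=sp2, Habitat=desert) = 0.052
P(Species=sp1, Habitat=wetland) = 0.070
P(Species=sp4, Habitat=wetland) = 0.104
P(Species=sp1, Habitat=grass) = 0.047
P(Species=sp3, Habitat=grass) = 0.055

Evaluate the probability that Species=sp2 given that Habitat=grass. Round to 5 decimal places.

0.24028

P(Habitat=grass) = 0.047 + 0.068 + 0.055 + 0.113 = 0.283.
P(Species=sp2 | Habitat=grass) = 0.068/0.283 = 0.24028.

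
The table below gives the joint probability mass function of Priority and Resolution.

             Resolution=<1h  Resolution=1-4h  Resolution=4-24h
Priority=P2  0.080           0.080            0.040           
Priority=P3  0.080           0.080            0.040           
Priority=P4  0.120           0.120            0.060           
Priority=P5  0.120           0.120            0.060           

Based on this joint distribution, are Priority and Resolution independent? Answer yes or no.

yes

Every cell satisfies P(Priority,Resolution) = P(Priority)·P(Resolution). For instance P(Priority=P3) = 0.200, P(Resolution=1-4h) = 0.400, and 0.200×0.400 = 0.080 matches the joint entry. So Priority and Resolution are independent.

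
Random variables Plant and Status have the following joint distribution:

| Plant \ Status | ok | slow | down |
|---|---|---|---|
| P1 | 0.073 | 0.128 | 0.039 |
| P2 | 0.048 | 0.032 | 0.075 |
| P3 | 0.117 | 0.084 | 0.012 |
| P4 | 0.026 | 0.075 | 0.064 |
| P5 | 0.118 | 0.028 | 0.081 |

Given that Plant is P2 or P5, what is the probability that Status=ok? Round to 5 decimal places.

P(Plant=P2) = 0.048 + 0.032 + 0.075 = 0.155.
P(Plant=P5) = 0.118 + 0.028 + 0.081 = 0.227.
P(Plant ∈ {P2, P5}) = 0.155 + 0.227 = 0.382; P(Status=ok, Plant ∈ {P2, P5}) = 0.048 + 0.118 = 0.166.
P(Status=ok | Plant ∈ {P2, P5}) = 0.166/0.382 = 0.43455.

0.43455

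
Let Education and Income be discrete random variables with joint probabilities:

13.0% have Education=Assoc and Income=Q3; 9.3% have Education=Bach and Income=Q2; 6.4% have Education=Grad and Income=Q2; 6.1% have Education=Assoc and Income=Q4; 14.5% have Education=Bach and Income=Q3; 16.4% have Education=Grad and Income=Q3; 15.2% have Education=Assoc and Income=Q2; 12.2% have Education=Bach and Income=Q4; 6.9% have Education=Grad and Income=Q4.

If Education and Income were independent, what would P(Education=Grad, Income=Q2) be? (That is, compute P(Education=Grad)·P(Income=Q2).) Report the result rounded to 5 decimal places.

P(Education=Grad) = 0.064 + 0.164 + 0.069 = 0.297.
P(Income=Q2) = 0.152 + 0.093 + 0.064 = 0.309.
Product: 0.297 × 0.309 = 0.09177.

0.09177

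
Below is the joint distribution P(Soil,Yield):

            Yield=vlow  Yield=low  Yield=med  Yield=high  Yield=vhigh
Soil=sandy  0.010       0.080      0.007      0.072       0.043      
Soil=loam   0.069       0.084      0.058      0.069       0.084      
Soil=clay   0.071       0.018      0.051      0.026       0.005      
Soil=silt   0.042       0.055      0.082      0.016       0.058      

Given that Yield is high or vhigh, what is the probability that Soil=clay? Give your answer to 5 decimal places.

0.08311

P(Yield=high) = 0.072 + 0.069 + 0.026 + 0.016 = 0.183.
P(Yield=vhigh) = 0.043 + 0.084 + 0.005 + 0.058 = 0.190.
P(Yield ∈ {high, vhigh}) = 0.183 + 0.190 = 0.373; P(Soil=clay, Yield ∈ {high, vhigh}) = 0.026 + 0.005 = 0.031.
P(Soil=clay | Yield ∈ {high, vhigh}) = 0.031/0.373 = 0.08311.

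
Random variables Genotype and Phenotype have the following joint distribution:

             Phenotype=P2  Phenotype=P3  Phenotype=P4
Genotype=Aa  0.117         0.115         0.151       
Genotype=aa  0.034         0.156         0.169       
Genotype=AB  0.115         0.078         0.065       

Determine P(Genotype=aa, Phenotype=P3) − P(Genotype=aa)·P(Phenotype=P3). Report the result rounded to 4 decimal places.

P(Genotype=aa) = 0.034 + 0.156 + 0.169 = 0.359.
P(Phenotype=P3) = 0.115 + 0.156 + 0.078 = 0.349.
P(Genotype=aa, Phenotype=P3) − P(Genotype=aa)P(Phenotype=P3) = 0.156 − 0.359×0.349 = 0.0307.

0.0307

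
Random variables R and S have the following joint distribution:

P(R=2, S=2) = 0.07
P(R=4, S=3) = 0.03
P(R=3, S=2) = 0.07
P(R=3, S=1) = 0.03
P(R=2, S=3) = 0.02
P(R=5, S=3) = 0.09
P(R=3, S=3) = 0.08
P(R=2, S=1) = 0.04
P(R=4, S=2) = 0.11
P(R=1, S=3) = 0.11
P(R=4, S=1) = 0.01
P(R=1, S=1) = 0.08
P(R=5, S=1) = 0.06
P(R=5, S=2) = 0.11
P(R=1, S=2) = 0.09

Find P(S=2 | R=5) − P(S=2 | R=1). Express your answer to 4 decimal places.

0.1016

P(R=5) = 0.06 + 0.11 + 0.09 = 0.26; P(S=2 | R=5) = 0.11/0.26 = 0.42308.
P(R=1) = 0.08 + 0.09 + 0.11 = 0.28; P(S=2 | R=1) = 0.09/0.28 = 0.32143.
Difference = 0.1016.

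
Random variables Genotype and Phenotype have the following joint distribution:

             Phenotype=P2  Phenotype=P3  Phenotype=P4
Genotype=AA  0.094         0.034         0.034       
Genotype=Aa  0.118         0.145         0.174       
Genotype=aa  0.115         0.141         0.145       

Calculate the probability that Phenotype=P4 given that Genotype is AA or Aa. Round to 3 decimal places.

P(Genotype=AA) = 0.094 + 0.034 + 0.034 = 0.162.
P(Genotype=Aa) = 0.118 + 0.145 + 0.174 = 0.437.
P(Genotype ∈ {AA, Aa}) = 0.162 + 0.437 = 0.599; P(Phenotype=P4, Genotype ∈ {AA, Aa}) = 0.034 + 0.174 = 0.208.
P(Phenotype=P4 | Genotype ∈ {AA, Aa}) = 0.208/0.599 = 0.347.

0.347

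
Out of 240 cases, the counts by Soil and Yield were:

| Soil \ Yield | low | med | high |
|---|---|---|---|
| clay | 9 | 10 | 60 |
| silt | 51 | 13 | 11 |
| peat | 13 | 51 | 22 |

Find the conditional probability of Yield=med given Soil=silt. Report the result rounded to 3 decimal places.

Total with Soil=silt: 51 + 13 + 11 = 75.
P(Yield=med | Soil=silt) = 13/75 = 0.173.

0.173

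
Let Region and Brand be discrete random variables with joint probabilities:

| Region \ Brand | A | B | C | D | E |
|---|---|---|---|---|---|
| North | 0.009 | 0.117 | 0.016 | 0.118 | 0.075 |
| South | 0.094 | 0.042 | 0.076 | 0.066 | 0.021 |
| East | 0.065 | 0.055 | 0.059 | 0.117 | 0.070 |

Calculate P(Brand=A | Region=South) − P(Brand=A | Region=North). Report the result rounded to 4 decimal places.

P(Region=South) = 0.094 + 0.042 + 0.076 + 0.066 + 0.021 = 0.299; P(Brand=A | Region=South) = 0.094/0.299 = 0.31438.
P(Region=North) = 0.009 + 0.117 + 0.016 + 0.118 + 0.075 = 0.335; P(Brand=A | Region=North) = 0.009/0.335 = 0.02687.
Difference = 0.2875.

0.2875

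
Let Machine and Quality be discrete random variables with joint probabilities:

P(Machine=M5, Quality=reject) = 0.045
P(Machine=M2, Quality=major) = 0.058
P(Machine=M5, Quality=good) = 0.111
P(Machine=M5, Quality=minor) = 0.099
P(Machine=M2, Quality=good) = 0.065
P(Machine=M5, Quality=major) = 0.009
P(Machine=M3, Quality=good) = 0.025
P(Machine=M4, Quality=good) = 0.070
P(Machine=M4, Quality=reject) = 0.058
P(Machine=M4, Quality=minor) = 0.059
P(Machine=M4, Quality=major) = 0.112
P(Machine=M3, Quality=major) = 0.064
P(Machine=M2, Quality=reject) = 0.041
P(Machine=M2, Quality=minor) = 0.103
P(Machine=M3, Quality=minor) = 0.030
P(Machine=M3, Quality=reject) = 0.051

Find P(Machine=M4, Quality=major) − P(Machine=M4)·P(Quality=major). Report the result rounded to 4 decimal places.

0.0393

P(Machine=M4) = 0.070 + 0.059 + 0.112 + 0.058 = 0.299.
P(Quality=major) = 0.058 + 0.064 + 0.112 + 0.009 = 0.243.
P(Machine=M4, Quality=major) − P(Machine=M4)P(Quality=major) = 0.112 − 0.299×0.243 = 0.0393.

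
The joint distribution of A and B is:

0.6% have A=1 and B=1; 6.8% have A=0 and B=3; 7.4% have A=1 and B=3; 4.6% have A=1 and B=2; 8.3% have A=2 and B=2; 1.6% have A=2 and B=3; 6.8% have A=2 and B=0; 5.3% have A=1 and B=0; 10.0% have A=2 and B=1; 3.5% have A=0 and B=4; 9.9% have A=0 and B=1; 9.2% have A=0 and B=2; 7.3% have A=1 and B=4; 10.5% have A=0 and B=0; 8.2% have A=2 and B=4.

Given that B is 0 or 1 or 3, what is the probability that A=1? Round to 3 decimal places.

0.226

P(B=0) = 0.105 + 0.053 + 0.068 = 0.226.
P(B=1) = 0.099 + 0.006 + 0.100 = 0.205.
P(B=3) = 0.068 + 0.074 + 0.016 = 0.158.
P(B ∈ {0, 1, 3}) = 0.226 + 0.205 + 0.158 = 0.589; P(A=1, B ∈ {0, 1, 3}) = 0.053 + 0.006 + 0.074 = 0.133.
P(A=1 | B ∈ {0, 1, 3}) = 0.133/0.589 = 0.226.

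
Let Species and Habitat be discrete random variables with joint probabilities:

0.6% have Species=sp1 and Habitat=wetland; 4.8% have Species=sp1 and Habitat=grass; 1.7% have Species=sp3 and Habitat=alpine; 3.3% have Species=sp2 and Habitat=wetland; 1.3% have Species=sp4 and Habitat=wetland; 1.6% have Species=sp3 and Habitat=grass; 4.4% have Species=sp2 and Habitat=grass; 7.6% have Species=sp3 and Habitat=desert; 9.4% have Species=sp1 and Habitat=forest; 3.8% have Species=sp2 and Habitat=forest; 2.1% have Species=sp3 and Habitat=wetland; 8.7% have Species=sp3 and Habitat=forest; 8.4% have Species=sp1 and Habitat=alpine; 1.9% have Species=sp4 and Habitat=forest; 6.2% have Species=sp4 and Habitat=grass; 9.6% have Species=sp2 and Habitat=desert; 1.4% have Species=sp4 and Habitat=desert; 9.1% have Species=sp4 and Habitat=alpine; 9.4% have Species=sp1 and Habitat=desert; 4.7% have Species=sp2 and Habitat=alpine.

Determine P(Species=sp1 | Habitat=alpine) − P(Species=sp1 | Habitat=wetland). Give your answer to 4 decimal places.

0.2693

P(Habitat=alpine) = 0.084 + 0.047 + 0.017 + 0.091 = 0.239; P(Species=sp1 | Habitat=alpine) = 0.084/0.239 = 0.35146.
P(Habitat=wetland) = 0.006 + 0.033 + 0.021 + 0.013 = 0.073; P(Species=sp1 | Habitat=wetland) = 0.006/0.073 = 0.08219.
Difference = 0.2693.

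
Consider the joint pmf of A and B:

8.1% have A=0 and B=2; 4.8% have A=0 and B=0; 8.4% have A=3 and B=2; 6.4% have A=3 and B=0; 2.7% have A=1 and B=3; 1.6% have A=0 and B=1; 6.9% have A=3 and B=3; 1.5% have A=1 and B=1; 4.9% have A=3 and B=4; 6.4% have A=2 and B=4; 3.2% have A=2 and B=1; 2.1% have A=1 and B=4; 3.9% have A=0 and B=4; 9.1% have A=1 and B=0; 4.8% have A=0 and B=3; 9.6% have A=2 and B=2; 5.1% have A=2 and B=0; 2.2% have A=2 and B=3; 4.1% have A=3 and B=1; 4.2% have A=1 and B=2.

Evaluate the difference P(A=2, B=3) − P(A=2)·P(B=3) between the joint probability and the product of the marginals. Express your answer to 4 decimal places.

P(A=2) = 0.051 + 0.032 + 0.096 + 0.022 + 0.064 = 0.265.
P(B=3) = 0.048 + 0.027 + 0.022 + 0.069 = 0.166.
P(A=2, B=3) − P(A=2)P(B=3) = 0.022 − 0.265×0.166 = -0.0220.

-0.0220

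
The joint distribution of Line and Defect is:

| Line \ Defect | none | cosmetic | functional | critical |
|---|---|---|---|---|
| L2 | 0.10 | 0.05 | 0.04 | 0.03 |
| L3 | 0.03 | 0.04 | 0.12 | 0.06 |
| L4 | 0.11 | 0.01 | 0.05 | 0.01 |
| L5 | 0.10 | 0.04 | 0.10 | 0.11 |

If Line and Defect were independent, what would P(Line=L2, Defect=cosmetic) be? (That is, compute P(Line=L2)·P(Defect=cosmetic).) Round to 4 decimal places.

0.0308

P(Line=L2) = 0.10 + 0.05 + 0.04 + 0.03 = 0.22.
P(Defect=cosmetic) = 0.05 + 0.04 + 0.01 + 0.04 = 0.14.
Product: 0.22 × 0.14 = 0.0308.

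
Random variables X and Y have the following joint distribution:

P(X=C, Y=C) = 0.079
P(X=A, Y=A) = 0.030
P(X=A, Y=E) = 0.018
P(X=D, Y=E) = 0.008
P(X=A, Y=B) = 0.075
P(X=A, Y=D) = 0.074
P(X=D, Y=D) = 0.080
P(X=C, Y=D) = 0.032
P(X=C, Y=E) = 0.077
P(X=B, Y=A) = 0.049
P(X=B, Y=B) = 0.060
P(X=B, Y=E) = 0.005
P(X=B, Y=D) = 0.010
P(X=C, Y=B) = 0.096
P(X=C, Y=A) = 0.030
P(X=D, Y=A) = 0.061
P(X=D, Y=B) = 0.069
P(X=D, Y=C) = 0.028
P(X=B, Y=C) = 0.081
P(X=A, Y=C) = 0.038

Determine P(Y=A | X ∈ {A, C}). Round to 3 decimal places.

P(X=A) = 0.030 + 0.075 + 0.038 + 0.074 + 0.018 = 0.235.
P(X=C) = 0.030 + 0.096 + 0.079 + 0.032 + 0.077 = 0.314.
P(X ∈ {A, C}) = 0.235 + 0.314 = 0.549; P(Y=A, X ∈ {A, C}) = 0.030 + 0.030 = 0.060.
P(Y=A | X ∈ {A, C}) = 0.060/0.549 = 0.109.

0.109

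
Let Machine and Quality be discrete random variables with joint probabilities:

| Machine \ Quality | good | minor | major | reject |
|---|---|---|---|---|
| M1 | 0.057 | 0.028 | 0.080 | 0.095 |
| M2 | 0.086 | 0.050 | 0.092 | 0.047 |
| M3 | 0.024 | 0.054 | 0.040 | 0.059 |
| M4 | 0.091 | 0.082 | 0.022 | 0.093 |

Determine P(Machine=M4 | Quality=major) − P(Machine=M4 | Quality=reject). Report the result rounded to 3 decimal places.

P(Quality=major) = 0.080 + 0.092 + 0.040 + 0.022 = 0.234; P(Machine=M4 | Quality=major) = 0.022/0.234 = 0.0940.
P(Quality=reject) = 0.095 + 0.047 + 0.059 + 0.093 = 0.294; P(Machine=M4 | Quality=reject) = 0.093/0.294 = 0.3163.
Difference = -0.222.

-0.222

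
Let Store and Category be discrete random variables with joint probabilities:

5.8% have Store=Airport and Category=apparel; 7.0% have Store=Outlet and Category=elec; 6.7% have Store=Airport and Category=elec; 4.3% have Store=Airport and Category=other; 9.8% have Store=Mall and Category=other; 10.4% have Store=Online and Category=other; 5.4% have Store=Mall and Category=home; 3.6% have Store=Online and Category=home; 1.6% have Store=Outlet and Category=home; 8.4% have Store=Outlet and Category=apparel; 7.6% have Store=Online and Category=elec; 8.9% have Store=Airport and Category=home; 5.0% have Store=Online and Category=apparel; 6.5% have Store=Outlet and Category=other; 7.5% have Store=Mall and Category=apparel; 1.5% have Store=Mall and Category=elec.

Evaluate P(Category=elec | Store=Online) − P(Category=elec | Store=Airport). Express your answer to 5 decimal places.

0.02501

P(Store=Online) = 0.050 + 0.076 + 0.036 + 0.104 = 0.266; P(Category=elec | Store=Online) = 0.076/0.266 = 0.285714.
P(Store=Airport) = 0.058 + 0.067 + 0.089 + 0.043 = 0.257; P(Category=elec | Store=Airport) = 0.067/0.257 = 0.260700.
Difference = 0.02501.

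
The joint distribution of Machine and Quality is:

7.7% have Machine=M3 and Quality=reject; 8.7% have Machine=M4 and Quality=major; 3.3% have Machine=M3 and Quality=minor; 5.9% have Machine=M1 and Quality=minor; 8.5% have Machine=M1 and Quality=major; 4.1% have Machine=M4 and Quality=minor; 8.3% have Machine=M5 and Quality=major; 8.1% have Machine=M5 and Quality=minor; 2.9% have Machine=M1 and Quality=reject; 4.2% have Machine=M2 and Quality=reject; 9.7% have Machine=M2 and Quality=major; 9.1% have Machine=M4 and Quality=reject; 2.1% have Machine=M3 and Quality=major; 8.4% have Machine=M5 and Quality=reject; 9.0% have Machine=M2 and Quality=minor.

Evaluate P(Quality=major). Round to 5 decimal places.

P(Quality=major) = 0.085 + 0.097 + 0.021 + 0.087 + 0.083 = 0.373.

0.37300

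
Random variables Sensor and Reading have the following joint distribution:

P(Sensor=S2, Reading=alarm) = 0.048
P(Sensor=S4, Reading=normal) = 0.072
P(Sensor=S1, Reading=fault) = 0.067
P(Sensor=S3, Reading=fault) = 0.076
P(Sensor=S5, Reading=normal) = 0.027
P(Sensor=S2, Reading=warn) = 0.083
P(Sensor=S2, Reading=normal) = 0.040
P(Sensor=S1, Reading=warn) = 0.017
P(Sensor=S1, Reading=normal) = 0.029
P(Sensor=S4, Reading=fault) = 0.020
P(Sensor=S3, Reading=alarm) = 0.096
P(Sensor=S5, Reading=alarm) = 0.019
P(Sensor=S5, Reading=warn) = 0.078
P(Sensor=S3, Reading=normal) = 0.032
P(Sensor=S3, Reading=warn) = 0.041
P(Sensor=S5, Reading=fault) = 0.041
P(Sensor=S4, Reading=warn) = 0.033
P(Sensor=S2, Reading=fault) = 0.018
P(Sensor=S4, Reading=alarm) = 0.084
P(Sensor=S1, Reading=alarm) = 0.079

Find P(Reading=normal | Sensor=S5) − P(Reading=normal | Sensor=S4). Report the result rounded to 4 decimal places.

P(Sensor=S5) = 0.027 + 0.078 + 0.019 + 0.041 = 0.165; P(Reading=normal | Sensor=S5) = 0.027/0.165 = 0.16364.
P(Sensor=S4) = 0.072 + 0.033 + 0.084 + 0.020 = 0.209; P(Reading=normal | Sensor=S4) = 0.072/0.209 = 0.34450.
Difference = -0.1809.

-0.1809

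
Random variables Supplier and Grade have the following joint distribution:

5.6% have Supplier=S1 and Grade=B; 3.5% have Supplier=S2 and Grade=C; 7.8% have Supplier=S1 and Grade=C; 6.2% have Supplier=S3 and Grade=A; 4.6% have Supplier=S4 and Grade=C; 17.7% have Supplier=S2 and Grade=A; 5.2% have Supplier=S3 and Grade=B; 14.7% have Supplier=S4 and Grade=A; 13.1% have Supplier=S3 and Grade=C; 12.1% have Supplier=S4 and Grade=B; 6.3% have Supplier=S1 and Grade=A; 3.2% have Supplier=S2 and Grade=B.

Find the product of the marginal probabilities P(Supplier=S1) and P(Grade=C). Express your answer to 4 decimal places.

0.0571

P(Supplier=S1) = 0.063 + 0.056 + 0.078 = 0.197.
P(Grade=C) = 0.078 + 0.035 + 0.131 + 0.046 = 0.290.
Product: 0.197 × 0.290 = 0.0571.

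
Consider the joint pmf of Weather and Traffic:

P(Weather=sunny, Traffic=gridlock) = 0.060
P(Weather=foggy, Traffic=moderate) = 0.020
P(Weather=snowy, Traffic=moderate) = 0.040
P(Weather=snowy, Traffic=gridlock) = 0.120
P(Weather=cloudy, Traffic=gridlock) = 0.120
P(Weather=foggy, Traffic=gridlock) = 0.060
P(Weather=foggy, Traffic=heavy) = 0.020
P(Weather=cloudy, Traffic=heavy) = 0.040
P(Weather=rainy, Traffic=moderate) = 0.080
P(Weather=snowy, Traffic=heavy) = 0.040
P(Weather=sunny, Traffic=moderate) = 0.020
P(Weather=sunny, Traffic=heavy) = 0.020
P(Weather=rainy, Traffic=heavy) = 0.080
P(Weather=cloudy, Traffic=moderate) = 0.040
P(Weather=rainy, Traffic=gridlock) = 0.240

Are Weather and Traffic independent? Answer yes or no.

yes

Every cell satisfies P(Weather,Traffic) = P(Weather)·P(Traffic). For instance P(Weather=rainy) = 0.400, P(Traffic=heavy) = 0.200, and 0.400×0.200 = 0.080 matches the joint entry. So Weather and Traffic are independent.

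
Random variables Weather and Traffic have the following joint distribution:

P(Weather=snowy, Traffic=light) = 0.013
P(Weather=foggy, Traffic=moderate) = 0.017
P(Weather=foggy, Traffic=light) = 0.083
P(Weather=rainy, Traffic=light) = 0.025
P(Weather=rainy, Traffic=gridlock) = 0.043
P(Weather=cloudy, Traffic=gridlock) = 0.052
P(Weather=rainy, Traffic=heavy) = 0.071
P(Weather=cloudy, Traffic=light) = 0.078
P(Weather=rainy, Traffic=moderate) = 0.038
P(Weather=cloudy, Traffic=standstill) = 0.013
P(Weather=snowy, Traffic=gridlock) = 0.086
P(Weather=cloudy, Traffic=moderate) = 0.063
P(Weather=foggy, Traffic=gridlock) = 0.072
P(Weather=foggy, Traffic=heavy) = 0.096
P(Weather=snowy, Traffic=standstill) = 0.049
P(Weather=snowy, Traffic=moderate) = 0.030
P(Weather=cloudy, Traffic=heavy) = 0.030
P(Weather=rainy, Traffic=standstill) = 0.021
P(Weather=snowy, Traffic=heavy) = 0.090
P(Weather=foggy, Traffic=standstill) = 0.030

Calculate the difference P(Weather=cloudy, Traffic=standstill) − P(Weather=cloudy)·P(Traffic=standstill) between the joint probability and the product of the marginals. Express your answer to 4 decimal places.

P(Weather=cloudy) = 0.078 + 0.063 + 0.030 + 0.052 + 0.013 = 0.236.
P(Traffic=standstill) = 0.013 + 0.021 + 0.049 + 0.030 = 0.113.
P(Weather=cloudy, Traffic=standstill) − P(Weather=cloudy)P(Traffic=standstill) = 0.013 − 0.236×0.113 = -0.0137.

-0.0137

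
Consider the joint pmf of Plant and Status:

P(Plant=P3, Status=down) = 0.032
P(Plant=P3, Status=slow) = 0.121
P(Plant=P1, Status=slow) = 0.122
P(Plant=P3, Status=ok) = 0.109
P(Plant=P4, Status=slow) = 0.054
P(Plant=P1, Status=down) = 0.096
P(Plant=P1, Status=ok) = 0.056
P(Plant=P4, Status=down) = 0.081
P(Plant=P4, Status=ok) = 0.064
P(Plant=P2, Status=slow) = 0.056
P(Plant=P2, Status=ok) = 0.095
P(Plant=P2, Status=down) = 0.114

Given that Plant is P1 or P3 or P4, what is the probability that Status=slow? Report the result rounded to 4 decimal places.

P(Plant=P1) = 0.056 + 0.122 + 0.096 = 0.274.
P(Plant=P3) = 0.109 + 0.121 + 0.032 = 0.262.
P(Plant=P4) = 0.064 + 0.054 + 0.081 = 0.199.
P(Plant ∈ {P1, P3, P4}) = 0.274 + 0.262 + 0.199 = 0.735; P(Status=slow, Plant ∈ {P1, P3, P4}) = 0.122 + 0.121 + 0.054 = 0.297.
P(Status=slow | Plant ∈ {P1, P3, P4}) = 0.297/0.735 = 0.4041.

0.4041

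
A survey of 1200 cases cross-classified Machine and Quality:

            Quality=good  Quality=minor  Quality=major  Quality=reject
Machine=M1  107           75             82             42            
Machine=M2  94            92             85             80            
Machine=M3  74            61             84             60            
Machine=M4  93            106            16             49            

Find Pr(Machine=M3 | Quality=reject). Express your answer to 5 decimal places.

Total with Quality=reject: 42 + 80 + 60 + 49 = 231.
P(Machine=M3 | Quality=reject) = 60/231 = 0.25974.

0.25974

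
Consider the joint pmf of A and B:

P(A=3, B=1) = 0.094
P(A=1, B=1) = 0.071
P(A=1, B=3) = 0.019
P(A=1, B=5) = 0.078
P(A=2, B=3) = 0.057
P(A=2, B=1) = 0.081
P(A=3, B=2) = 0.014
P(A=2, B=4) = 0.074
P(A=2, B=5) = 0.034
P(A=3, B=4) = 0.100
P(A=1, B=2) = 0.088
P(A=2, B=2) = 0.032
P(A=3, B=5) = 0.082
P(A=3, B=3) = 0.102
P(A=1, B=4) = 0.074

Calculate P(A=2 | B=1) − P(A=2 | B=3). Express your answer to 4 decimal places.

P(B=1) = 0.071 + 0.081 + 0.094 = 0.246; P(A=2 | B=1) = 0.081/0.246 = 0.32927.
P(B=3) = 0.019 + 0.057 + 0.102 = 0.178; P(A=2 | B=3) = 0.057/0.178 = 0.32022.
Difference = 0.0090.

0.0090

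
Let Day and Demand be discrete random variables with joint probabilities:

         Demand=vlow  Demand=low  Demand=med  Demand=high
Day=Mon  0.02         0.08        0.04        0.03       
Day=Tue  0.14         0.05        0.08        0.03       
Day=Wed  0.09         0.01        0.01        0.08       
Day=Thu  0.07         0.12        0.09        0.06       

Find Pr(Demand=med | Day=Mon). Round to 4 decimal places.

P(Day=Mon) = 0.02 + 0.08 + 0.04 + 0.03 = 0.17.
P(Demand=med | Day=Mon) = 0.04/0.17 = 0.2353.

0.2353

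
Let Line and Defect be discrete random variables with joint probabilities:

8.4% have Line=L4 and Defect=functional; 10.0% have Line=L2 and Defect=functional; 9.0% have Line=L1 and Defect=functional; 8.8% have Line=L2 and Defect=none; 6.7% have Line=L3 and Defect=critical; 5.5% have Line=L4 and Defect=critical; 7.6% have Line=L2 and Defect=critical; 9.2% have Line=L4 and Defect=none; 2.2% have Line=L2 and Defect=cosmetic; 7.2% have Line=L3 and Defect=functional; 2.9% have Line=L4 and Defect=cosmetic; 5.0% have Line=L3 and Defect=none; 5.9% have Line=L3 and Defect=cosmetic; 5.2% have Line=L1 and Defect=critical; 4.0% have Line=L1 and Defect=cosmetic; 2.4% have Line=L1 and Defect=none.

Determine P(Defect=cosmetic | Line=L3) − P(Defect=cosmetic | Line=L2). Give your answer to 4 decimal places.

P(Line=L3) = 0.050 + 0.059 + 0.072 + 0.067 = 0.248; P(Defect=cosmetic | Line=L3) = 0.059/0.248 = 0.23790.
P(Line=L2) = 0.088 + 0.022 + 0.100 + 0.076 = 0.286; P(Defect=cosmetic | Line=L2) = 0.022/0.286 = 0.07692.
Difference = 0.1610.

0.1610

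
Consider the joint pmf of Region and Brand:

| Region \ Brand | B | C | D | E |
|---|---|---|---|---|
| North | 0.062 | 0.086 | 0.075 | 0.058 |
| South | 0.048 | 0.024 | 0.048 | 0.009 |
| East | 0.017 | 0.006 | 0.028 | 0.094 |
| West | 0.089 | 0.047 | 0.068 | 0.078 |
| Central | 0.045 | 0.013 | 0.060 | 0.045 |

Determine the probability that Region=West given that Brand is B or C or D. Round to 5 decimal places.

P(Brand=B) = 0.062 + 0.048 + 0.017 + 0.089 + 0.045 = 0.261.
P(Brand=C) = 0.086 + 0.024 + 0.006 + 0.047 + 0.013 = 0.176.
P(Brand=D) = 0.075 + 0.048 + 0.028 + 0.068 + 0.060 = 0.279.
P(Brand ∈ {B, C, D}) = 0.261 + 0.176 + 0.279 = 0.716; P(Region=West, Brand ∈ {B, C, D}) = 0.089 + 0.047 + 0.068 = 0.204.
P(Region=West | Brand ∈ {B, C, D}) = 0.204/0.716 = 0.28492.

0.28492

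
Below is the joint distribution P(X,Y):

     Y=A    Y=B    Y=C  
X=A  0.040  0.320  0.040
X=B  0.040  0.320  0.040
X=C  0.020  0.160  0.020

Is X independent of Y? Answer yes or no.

yes

Every cell satisfies P(X,Y) = P(X)·P(Y). For instance P(X=A) = 0.400, P(Y=A) = 0.100, and 0.400×0.100 = 0.040 matches the joint entry. So X and Y are independent.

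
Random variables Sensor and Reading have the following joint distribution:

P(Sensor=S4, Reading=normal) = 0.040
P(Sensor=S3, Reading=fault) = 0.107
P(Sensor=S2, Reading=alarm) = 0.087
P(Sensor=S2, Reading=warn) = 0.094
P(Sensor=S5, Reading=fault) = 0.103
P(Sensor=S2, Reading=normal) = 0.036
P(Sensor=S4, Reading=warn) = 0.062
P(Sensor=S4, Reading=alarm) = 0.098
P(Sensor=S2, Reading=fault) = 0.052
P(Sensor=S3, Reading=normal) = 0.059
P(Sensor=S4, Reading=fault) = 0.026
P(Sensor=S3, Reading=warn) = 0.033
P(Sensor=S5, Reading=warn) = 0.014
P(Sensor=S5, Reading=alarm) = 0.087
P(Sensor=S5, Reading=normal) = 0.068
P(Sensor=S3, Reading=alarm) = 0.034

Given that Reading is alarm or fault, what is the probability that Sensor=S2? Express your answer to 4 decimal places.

P(Reading=alarm) = 0.087 + 0.034 + 0.098 + 0.087 = 0.306.
P(Reading=fault) = 0.052 + 0.107 + 0.026 + 0.103 = 0.288.
P(Reading ∈ {alarm, fault}) = 0.306 + 0.288 = 0.594; P(Sensor=S2, Reading ∈ {alarm, fault}) = 0.087 + 0.052 = 0.139.
P(Sensor=S2 | Reading ∈ {alarm, fault}) = 0.139/0.594 = 0.2340.

0.2340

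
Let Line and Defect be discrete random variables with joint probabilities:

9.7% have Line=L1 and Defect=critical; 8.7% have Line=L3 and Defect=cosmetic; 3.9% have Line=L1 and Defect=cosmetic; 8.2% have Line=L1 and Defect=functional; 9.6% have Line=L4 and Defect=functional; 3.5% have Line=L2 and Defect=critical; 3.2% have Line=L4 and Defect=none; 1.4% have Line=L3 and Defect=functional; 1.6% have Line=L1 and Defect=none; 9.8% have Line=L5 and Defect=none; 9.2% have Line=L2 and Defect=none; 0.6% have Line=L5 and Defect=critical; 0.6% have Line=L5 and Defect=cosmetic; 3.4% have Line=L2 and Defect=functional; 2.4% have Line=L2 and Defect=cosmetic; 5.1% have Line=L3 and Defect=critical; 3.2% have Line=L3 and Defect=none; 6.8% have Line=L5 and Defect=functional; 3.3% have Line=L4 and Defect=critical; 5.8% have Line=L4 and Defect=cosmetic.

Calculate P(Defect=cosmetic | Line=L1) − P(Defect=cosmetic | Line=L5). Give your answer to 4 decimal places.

0.1330

P(Line=L1) = 0.016 + 0.039 + 0.082 + 0.097 = 0.234; P(Defect=cosmetic | Line=L1) = 0.039/0.234 = 0.16667.
P(Line=L5) = 0.098 + 0.006 + 0.068 + 0.006 = 0.178; P(Defect=cosmetic | Line=L5) = 0.006/0.178 = 0.03371.
Difference = 0.1330.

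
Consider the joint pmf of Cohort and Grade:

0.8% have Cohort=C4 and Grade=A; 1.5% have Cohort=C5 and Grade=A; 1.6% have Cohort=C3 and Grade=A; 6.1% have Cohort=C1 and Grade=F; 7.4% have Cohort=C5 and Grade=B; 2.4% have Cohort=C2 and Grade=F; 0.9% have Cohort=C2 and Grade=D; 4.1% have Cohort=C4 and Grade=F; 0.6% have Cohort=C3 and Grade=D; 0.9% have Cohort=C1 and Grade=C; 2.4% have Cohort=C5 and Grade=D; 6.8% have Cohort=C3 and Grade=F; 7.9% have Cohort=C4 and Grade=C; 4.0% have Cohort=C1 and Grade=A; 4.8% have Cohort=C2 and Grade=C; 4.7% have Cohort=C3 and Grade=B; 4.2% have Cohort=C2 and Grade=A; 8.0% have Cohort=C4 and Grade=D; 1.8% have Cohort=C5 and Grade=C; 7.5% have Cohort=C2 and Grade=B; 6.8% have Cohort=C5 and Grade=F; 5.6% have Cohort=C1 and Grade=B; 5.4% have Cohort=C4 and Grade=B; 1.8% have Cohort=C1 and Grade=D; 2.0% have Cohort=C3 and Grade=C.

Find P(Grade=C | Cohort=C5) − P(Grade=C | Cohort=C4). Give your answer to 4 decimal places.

P(Cohort=C5) = 0.015 + 0.074 + 0.018 + 0.024 + 0.068 = 0.199; P(Grade=C | Cohort=C5) = 0.018/0.199 = 0.09045.
P(Cohort=C4) = 0.008 + 0.054 + 0.079 + 0.080 + 0.041 = 0.262; P(Grade=C | Cohort=C4) = 0.079/0.262 = 0.30153.
Difference = -0.2111.

-0.2111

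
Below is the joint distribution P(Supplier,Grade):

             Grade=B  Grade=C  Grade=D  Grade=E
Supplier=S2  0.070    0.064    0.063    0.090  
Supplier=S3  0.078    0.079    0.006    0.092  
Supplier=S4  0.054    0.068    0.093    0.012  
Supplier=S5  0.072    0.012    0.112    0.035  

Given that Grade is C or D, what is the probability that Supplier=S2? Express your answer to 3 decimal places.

0.256

P(Grade=C) = 0.064 + 0.079 + 0.068 + 0.012 = 0.223.
P(Grade=D) = 0.063 + 0.006 + 0.093 + 0.112 = 0.274.
P(Grade ∈ {C, D}) = 0.223 + 0.274 = 0.497; P(Supplier=S2, Grade ∈ {C, D}) = 0.064 + 0.063 = 0.127.
P(Supplier=S2 | Grade ∈ {C, D}) = 0.127/0.497 = 0.256.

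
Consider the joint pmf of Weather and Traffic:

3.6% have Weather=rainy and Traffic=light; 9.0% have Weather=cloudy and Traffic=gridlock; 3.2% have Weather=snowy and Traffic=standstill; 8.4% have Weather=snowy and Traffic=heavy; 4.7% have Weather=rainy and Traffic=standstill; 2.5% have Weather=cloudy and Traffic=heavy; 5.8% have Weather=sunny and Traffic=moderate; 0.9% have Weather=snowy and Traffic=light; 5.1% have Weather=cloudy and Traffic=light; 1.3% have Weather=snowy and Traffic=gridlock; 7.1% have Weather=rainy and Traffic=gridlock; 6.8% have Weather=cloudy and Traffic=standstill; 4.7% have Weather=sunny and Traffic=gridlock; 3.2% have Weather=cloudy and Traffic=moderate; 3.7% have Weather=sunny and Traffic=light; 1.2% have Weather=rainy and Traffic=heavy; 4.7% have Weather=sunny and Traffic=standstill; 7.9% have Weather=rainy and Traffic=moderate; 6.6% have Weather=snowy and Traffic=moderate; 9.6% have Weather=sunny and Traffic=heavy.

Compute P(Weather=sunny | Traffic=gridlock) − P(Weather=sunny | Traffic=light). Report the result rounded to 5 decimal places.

P(Traffic=gridlock) = 0.047 + 0.090 + 0.071 + 0.013 = 0.221; P(Weather=sunny | Traffic=gridlock) = 0.047/0.221 = 0.212670.
P(Traffic=light) = 0.037 + 0.051 + 0.036 + 0.009 = 0.133; P(Weather=sunny | Traffic=light) = 0.037/0.133 = 0.278195.
Difference = -0.06553.

-0.06553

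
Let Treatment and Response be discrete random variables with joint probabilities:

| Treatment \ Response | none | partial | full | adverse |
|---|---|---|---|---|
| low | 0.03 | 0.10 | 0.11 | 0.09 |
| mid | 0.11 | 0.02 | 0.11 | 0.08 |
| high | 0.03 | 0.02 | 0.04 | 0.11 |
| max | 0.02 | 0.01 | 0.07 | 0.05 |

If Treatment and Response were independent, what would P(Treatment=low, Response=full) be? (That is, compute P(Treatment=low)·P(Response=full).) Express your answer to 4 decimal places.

0.1089

P(Treatment=low) = 0.03 + 0.10 + 0.11 + 0.09 = 0.33.
P(Response=full) = 0.11 + 0.11 + 0.04 + 0.07 = 0.33.
Product: 0.33 × 0.33 = 0.1089.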